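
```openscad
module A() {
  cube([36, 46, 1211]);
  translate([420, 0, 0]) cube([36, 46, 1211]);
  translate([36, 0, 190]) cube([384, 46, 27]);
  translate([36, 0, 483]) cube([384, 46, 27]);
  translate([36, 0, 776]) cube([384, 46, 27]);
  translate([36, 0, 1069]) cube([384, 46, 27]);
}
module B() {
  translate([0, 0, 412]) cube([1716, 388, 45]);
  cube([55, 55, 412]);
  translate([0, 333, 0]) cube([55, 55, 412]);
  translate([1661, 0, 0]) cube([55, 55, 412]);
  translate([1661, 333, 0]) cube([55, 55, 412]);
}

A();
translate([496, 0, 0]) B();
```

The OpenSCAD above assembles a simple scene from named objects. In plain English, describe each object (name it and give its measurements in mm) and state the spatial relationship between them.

A is a straight ladder. Two 36×46 mm vertical rails, 1211 mm tall, stand 456 mm apart (outside-to-outside) with their front faces coplanar on the −y side. 4 rungs, each 46 mm deep and 27 mm tall, span between the inner faces of the rails, front faces flush with the rails. The lowest rung's underside is at z = 190 mm and rungs are spaced 293 mm apart (underside to underside).

B is a bench: a 1716×388 mm seat slab, 45 mm thick, top at z = 457 mm, on four 55×55 mm square legs flush with the seat corners and standing on z = 0.

The bench is on the floor beside the ladder on its +x side.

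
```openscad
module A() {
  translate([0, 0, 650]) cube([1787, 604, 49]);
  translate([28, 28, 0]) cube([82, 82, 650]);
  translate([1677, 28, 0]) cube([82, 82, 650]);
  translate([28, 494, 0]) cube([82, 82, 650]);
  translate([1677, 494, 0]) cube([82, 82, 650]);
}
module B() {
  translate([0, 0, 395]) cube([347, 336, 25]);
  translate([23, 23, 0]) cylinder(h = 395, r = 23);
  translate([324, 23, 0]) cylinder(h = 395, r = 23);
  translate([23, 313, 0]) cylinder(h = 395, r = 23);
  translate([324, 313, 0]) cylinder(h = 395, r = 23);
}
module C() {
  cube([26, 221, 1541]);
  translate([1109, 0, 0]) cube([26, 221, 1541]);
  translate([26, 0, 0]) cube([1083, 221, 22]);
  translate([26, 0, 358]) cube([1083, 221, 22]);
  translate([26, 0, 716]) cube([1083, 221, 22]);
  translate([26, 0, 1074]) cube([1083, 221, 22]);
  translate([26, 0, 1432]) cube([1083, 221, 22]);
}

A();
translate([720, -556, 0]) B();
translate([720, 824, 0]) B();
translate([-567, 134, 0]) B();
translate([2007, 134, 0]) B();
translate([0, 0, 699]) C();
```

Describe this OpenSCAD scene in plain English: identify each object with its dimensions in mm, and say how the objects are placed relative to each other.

A is a table with a 1787×604 mm rectangular top, 49 mm thick, top surface at z = 699 mm, supported by four 82×82 mm square legs, each inset 28 mm from the nearest pair of top edges, running from the floor.

B is a four-legged stool. The seat is 347×336 mm, 25 mm thick, top at z = 420 mm. It stands on four round legs, each 46 mm in diameter, from z = 0 to the seat underside, each leg's axis is inset half a diameter from the nearest pair of seat edges (so the leg's bounding box is flush with the corner).

C is a bookshelf 1135 mm wide overall, 221 mm deep and 1541 mm tall. The two sides are 26 mm thick vertical panels. 5 horizontal shelves of 22 mm thickness span between the inner faces of the sides; the lowest shelf sits on the floor and shelves are stacked with a clear vertical gap of 336 mm between each pair.

Four stools sit around the table at the −y, +y, −x, +x sides. The bookshelf is on top of the table.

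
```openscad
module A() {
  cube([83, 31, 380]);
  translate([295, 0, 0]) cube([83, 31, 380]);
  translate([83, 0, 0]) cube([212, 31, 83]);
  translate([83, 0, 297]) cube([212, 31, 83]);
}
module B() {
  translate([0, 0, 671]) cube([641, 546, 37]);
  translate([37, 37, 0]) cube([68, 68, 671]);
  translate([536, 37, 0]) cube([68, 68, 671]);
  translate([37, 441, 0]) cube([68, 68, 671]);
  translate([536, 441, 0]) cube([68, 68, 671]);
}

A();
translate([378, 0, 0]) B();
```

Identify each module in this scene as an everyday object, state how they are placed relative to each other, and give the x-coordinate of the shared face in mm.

The picture frame's +x face and the table's −x face are both at x = 378 mm.

A is a picture frame. B is a table. The table is against the picture frame's +x side, with their −y faces flush. The x-coordinate of the shared face is 378 mm.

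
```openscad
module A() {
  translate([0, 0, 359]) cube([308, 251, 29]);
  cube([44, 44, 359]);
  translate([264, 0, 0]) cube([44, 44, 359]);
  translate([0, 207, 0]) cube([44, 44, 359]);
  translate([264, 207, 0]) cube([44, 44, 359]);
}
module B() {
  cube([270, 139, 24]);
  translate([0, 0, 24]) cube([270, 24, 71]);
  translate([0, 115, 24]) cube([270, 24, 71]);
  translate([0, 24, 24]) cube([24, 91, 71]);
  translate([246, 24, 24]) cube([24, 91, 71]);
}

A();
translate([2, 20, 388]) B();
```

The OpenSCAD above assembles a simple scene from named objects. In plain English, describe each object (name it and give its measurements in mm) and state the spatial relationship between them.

A is a four-legged stool. The seat is a 308×251×29 mm slab whose top surface is at z = 388 mm; four square legs, each 44×44 mm in cross-section, run from the floor (z = 0) to the underside of the seat, each flush with a corner of the seat.

B is an open-topped rectangular box: outside dimensions 270×139×95 mm, with a uniform wall and base thickness of 24 mm. The base is a full 270×139 slab on the floor; four walls sit on top of the base. The front and back walls (the −y and +y sides) span the full width; the two side walls fit between them.

The open box is on top of the stool.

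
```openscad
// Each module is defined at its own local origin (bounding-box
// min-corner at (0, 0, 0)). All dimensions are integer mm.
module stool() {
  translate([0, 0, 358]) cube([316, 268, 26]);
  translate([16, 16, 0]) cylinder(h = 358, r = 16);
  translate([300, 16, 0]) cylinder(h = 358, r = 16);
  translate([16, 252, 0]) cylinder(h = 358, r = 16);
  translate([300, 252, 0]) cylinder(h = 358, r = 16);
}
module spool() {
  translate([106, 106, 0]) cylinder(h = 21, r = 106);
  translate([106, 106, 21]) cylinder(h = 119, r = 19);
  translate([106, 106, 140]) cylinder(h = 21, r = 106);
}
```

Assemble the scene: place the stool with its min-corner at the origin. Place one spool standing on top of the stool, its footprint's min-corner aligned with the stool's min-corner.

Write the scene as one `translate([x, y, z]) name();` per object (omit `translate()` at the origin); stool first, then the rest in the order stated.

stool();
translate([0, 0, 384]) spool();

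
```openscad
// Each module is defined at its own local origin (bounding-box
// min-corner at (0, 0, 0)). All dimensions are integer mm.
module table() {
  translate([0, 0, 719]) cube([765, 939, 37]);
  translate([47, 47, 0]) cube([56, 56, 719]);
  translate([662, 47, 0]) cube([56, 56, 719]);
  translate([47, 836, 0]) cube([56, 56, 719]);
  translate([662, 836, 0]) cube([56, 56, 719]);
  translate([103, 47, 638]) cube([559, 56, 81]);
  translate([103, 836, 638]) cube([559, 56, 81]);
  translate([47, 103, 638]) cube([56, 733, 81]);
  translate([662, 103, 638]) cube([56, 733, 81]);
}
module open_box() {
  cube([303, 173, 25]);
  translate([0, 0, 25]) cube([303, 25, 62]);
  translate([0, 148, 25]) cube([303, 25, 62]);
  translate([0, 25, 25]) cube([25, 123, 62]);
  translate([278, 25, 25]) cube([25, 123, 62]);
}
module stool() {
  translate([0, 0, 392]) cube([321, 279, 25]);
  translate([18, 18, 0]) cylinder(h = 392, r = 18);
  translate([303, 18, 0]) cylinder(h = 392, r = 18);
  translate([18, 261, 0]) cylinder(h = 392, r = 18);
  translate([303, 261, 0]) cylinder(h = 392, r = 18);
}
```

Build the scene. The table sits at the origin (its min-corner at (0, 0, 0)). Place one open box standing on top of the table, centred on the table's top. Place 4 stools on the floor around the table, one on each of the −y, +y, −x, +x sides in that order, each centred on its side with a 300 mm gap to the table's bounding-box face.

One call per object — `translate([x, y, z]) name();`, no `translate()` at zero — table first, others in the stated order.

table();
translate([231, 383, 756]) open_box();
translate([222, -579, 0]) stool();
translate([222, 1239, 0]) stool();
translate([-621, 330, 0]) stool();
translate([1065, 330, 0]) stool();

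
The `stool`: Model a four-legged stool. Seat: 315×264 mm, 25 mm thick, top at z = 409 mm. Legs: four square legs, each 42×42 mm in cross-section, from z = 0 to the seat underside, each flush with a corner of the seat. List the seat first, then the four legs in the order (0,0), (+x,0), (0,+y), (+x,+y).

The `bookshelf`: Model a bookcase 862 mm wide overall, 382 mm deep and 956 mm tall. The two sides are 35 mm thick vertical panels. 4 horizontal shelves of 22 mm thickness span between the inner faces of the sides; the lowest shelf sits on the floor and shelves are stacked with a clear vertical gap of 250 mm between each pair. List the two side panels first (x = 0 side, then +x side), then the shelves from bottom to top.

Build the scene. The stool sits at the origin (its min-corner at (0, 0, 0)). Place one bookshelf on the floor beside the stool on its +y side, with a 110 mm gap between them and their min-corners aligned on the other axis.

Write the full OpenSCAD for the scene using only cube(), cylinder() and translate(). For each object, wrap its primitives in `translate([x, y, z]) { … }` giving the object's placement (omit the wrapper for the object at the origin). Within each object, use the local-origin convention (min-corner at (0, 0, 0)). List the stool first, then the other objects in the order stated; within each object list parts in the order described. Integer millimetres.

translate([0, 0, 384]) cube([315, 264, 25]);
cube([42, 42, 384]);
translate([273, 0, 0]) cube([42, 42, 384]);
translate([0, 222, 0]) cube([42, 42, 384]);
translate([273, 222, 0]) cube([42, 42, 384]);
translate([0, 374, 0]) {
  cube([35, 382, 956]);
  translate([827, 0, 0]) cube([35, 382, 956]);
  translate([35, 0, 0]) cube([792, 382, 22]);
  translate([35, 0, 272]) cube([792, 382, 22]);
  translate([35, 0, 544]) cube([792, 382, 22]);
  translate([35, 0, 816]) cube([792, 382, 22]);
}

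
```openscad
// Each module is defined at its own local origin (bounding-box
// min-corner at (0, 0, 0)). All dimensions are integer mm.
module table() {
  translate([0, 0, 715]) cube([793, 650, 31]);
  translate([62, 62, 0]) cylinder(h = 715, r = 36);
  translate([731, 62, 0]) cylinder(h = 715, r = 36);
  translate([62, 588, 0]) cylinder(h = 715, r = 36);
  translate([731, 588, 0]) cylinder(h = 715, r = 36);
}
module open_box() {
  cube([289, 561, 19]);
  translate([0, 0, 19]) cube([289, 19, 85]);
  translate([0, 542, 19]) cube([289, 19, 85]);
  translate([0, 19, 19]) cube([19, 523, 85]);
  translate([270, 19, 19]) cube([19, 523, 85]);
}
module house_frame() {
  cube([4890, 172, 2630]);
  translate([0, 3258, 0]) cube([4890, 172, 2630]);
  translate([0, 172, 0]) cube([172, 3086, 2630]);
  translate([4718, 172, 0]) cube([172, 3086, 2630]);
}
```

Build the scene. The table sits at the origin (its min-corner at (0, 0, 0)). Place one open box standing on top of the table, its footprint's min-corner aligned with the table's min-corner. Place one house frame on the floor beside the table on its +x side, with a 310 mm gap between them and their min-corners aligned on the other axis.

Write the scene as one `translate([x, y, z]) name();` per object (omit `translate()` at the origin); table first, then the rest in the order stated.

table();
translate([0, 0, 746]) open_box();
translate([1103, 0, 0]) house_frame();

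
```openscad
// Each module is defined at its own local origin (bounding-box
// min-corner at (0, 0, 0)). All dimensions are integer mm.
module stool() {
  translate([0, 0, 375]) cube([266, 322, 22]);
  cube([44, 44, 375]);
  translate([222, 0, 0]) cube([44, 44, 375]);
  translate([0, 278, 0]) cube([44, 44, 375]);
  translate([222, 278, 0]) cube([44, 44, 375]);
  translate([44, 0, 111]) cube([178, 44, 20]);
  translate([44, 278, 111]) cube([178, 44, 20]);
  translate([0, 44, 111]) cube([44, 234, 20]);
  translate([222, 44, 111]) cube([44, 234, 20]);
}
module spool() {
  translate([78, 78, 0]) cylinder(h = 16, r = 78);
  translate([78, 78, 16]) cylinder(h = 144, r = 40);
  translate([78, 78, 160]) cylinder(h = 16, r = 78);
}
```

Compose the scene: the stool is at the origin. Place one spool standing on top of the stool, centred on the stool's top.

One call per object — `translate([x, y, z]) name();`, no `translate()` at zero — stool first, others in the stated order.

stool();
translate([55, 83, 397]) spool();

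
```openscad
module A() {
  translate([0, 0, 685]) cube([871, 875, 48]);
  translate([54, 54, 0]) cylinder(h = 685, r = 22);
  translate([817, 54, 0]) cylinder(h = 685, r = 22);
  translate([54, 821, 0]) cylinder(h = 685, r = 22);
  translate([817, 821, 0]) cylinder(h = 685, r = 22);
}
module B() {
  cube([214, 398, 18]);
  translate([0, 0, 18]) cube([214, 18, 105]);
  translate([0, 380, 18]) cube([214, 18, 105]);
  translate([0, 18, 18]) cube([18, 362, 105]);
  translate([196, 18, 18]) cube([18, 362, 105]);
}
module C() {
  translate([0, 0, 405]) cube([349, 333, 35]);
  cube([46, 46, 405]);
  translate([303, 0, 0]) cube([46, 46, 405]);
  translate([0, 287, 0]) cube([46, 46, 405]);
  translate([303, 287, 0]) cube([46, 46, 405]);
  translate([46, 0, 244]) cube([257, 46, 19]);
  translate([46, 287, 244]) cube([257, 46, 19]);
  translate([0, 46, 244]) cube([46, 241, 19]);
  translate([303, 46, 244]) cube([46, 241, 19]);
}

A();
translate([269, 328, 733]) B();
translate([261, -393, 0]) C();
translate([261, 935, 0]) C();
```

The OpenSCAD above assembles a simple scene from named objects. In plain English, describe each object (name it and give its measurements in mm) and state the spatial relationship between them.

A is a rectangular dining table. The top is 871×875×48 mm with its upper surface at z = 733 mm. It stands on four round legs of 44 mm diameter, each leg's bounding box inset 32 mm from the nearest pair of top edges, running from the floor to the underside of the top.

B is an open storage box with external size 214×398×123 mm and wall thickness 18 mm (the base is also 18 mm thick). The base covers the whole footprint; the four walls stand on the base, with the y-facing walls full-width and the x-facing walls fitting between their inner faces.

C is a simple wooden stool: a rectangular seat 349 mm (x) by 333 mm (y), 35 mm thick, top face at z = 440 mm, on four square legs, each 46×46 mm in cross-section. The legs rest on z = 0, each flush with a corner of the seat. Four stretchers, 46 mm wide and 19 mm tall, connect adjacent legs with their undersides at z = 244 mm, each running between the inner faces of the legs it joins and aligned with the legs' outer faces on the other axis.

The open box is on top of the table. Two stools sit around the table at the −y, +y sides.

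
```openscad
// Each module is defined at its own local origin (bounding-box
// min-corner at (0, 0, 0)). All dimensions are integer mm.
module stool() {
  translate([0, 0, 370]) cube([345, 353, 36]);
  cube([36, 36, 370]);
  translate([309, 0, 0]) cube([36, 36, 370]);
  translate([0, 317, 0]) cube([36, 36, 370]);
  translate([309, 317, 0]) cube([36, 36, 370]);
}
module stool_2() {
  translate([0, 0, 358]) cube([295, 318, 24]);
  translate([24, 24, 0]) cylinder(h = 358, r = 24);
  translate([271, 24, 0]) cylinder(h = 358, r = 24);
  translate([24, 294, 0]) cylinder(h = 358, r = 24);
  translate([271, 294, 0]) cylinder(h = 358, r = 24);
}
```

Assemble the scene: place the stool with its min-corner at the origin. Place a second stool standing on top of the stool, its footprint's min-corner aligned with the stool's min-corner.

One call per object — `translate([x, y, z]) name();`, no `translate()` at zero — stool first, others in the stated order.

stool();
translate([0, 0, 406]) stool_2();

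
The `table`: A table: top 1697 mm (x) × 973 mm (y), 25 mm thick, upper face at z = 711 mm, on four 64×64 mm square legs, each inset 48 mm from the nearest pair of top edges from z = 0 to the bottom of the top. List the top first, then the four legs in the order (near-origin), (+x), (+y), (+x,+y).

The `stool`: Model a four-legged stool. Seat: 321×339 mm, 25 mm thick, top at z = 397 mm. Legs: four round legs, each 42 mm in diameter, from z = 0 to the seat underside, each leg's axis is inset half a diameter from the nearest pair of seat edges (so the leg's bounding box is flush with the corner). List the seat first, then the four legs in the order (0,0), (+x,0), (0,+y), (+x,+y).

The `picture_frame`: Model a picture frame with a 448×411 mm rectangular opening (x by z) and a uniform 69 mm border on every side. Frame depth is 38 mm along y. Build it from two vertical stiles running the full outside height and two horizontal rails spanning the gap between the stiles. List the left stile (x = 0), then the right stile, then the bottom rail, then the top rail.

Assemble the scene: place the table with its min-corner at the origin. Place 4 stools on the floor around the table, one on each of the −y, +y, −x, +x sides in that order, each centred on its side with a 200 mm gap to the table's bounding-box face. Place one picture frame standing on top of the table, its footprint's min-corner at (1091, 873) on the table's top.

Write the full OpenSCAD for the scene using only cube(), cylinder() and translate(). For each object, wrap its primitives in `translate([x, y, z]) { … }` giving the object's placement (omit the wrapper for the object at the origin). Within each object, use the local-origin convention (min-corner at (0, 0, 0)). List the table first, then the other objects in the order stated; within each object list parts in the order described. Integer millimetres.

translate([0, 0, 686]) cube([1697, 973, 25]);
translate([48, 48, 0]) cube([64, 64, 686]);
translate([1585, 48, 0]) cube([64, 64, 686]);
translate([48, 861, 0]) cube([64, 64, 686]);
translate([1585, 861, 0]) cube([64, 64, 686]);
translate([688, -539, 0]) {
  translate([0, 0, 372]) cube([321, 339, 25]);
  translate([21, 21, 0]) cylinder(h = 372, r = 21);
  translate([300, 21, 0]) cylinder(h = 372, r = 21);
  translate([21, 318, 0]) cylinder(h = 372, r = 21);
  translate([300, 318, 0]) cylinder(h = 372, r = 21);
}
translate([688, 1173, 0]) {
  translate([0, 0, 372]) cube([321, 339, 25]);
  translate([21, 21, 0]) cylinder(h = 372, r = 21);
  translate([300, 21, 0]) cylinder(h = 372, r = 21);
  translate([21, 318, 0]) cylinder(h = 372, r = 21);
  translate([300, 318, 0]) cylinder(h = 372, r = 21);
}
translate([-521, 317, 0]) {
  translate([0, 0, 372]) cube([321, 339, 25]);
  translate([21, 21, 0]) cylinder(h = 372, r = 21);
  translate([300, 21, 0]) cylinder(h = 372, r = 21);
  translate([21, 318, 0]) cylinder(h = 372, r = 21);
  translate([300, 318, 0]) cylinder(h = 372, r = 21);
}
translate([1897, 317, 0]) {
  translate([0, 0, 372]) cube([321, 339, 25]);
  translate([21, 21, 0]) cylinder(h = 372, r = 21);
  translate([300, 21, 0]) cylinder(h = 372, r = 21);
  translate([21, 318, 0]) cylinder(h = 372, r = 21);
  translate([300, 318, 0]) cylinder(h = 372, r = 21);
}
translate([1091, 873, 711]) {
  cube([69, 38, 549]);
  translate([517, 0, 0]) cube([69, 38, 549]);
  translate([69, 0, 0]) cube([448, 38, 69]);
  translate([69, 0, 480]) cube([448, 38, 69]);
}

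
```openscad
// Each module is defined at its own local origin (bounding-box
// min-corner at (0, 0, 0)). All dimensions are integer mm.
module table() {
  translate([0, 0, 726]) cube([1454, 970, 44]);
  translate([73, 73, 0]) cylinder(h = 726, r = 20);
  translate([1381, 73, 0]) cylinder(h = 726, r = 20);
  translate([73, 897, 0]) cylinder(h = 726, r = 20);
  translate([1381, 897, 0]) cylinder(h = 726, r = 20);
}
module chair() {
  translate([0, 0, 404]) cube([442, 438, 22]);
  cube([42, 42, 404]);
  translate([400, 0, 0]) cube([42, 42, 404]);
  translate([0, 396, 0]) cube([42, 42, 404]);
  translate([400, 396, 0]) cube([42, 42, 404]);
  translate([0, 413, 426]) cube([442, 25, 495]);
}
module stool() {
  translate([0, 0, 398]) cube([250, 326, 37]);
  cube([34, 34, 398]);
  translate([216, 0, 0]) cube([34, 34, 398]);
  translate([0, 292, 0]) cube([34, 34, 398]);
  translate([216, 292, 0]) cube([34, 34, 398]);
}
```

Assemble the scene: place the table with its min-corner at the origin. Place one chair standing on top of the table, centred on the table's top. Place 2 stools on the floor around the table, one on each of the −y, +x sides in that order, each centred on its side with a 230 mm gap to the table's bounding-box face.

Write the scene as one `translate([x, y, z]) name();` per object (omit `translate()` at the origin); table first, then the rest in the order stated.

table();
translate([506, 266, 770]) chair();
translate([602, -556, 0]) stool();
translate([1684, 322, 0]) stool();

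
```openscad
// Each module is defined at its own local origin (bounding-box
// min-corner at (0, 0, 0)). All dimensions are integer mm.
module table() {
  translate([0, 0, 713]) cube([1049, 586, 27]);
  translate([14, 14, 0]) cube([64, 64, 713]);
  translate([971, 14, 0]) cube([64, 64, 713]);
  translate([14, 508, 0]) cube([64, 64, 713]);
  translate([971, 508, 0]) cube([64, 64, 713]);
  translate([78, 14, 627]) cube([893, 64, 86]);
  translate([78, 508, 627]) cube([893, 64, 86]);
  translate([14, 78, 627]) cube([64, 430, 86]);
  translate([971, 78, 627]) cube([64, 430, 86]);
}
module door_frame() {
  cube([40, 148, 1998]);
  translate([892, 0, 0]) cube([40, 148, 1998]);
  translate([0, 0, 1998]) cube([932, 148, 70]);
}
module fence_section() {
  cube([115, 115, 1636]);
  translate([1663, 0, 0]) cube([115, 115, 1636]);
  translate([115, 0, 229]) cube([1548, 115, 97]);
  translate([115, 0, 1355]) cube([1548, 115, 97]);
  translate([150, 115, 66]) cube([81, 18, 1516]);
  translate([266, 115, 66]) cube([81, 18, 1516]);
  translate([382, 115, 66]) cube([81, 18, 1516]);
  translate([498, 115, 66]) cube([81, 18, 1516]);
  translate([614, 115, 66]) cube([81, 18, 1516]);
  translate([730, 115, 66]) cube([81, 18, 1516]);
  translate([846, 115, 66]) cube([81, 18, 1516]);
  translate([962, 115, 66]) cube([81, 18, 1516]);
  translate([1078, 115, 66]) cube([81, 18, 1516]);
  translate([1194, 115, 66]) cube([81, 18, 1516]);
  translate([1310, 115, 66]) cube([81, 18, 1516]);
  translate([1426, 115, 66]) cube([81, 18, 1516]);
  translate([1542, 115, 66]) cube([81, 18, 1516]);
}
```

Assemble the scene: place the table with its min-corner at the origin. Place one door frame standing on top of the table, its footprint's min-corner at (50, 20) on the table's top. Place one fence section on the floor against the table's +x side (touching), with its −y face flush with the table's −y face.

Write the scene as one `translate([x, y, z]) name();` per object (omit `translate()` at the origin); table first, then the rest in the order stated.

table();
translate([50, 20, 740]) door_frame();
translate([1049, 0, 0]) fence_section();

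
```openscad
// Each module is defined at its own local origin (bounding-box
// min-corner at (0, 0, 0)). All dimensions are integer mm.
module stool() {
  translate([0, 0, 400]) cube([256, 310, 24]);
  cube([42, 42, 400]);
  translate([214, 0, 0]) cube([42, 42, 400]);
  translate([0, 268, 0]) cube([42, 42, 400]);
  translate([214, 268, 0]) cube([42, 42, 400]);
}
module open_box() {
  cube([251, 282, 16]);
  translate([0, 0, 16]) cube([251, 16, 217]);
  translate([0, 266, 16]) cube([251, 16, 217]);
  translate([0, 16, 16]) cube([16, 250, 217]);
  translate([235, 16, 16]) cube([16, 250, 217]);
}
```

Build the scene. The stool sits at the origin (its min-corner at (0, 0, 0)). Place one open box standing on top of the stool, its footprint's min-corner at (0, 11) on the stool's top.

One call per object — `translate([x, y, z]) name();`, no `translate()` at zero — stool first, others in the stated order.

stool();
translate([0, 11, 424]) open_box();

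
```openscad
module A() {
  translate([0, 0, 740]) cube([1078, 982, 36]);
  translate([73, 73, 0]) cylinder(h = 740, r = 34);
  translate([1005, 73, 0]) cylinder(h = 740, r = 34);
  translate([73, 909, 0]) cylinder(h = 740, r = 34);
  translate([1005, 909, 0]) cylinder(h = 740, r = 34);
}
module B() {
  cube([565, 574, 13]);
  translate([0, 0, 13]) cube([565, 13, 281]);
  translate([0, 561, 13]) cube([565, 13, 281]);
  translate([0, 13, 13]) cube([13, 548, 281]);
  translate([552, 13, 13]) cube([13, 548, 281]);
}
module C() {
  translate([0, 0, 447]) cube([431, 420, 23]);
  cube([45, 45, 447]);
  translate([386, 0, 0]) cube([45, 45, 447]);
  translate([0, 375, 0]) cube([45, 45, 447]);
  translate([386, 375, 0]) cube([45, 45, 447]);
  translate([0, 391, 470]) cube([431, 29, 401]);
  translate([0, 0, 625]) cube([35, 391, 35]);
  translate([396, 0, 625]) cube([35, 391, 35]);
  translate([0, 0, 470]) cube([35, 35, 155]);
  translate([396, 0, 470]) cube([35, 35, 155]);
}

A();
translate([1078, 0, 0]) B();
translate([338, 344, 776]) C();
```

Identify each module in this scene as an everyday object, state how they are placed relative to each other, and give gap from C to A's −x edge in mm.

A is a table. B is an open box. C is a chair. The open box is against the table's +x side, with their −y faces flush. The chair is on top of the table. The gap from the chair to the table's −x edge is 338 mm.

The chair's min-x is at 338; the table's min-x is 0; gap = 338 mm.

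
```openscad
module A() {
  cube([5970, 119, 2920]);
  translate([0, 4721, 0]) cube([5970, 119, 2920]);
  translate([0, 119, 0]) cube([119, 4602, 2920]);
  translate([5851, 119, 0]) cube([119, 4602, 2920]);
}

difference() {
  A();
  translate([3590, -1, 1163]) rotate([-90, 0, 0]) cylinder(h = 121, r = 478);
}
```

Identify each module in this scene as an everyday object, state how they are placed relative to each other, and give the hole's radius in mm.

A is a house frame. The house frame has a circular hole through its front wall. The hole's radius is 478 mm.

The subtracted cylinder has r = 478 mm.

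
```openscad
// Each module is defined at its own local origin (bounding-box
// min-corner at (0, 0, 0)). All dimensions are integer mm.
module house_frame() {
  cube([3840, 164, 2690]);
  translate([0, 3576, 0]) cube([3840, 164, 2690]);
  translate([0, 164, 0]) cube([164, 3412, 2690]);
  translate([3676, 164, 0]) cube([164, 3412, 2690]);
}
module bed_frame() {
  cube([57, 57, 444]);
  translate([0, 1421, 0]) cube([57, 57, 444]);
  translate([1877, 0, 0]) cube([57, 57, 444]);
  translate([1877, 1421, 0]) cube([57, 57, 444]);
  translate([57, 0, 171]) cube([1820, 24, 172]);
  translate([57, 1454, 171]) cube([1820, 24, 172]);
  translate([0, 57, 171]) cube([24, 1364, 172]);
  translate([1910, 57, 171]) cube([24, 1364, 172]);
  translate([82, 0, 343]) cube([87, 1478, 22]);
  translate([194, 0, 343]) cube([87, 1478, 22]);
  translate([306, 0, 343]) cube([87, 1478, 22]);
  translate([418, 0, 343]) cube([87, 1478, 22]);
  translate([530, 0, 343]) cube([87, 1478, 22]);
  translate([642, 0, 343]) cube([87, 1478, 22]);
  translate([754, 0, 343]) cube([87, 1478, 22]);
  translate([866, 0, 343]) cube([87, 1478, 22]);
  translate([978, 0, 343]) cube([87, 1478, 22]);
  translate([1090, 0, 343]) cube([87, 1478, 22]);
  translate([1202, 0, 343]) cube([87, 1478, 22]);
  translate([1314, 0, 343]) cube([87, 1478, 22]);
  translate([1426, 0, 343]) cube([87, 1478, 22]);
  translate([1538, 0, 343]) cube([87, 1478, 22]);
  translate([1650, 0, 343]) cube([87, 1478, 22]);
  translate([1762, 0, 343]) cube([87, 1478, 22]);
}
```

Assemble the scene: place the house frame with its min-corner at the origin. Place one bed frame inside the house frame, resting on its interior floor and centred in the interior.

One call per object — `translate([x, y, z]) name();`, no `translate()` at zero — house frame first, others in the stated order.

house_frame();
translate([953, 1131, 0]) bed_frame();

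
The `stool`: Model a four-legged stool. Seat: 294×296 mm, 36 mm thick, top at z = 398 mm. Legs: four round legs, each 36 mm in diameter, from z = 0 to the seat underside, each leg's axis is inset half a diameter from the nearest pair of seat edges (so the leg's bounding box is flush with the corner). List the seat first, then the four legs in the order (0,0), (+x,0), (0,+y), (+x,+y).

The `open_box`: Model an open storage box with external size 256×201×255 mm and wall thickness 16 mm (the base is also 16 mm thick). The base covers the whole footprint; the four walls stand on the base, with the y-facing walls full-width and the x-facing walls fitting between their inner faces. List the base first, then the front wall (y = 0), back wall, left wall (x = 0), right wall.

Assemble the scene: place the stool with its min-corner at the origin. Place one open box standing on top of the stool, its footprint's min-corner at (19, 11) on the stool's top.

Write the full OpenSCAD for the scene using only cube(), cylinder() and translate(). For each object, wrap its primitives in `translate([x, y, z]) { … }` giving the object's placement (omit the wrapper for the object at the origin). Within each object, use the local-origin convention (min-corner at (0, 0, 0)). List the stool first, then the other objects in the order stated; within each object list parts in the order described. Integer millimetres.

translate([0, 0, 362]) cube([294, 296, 36]);
translate([18, 18, 0]) cylinder(h = 362, r = 18);
translate([276, 18, 0]) cylinder(h = 362, r = 18);
translate([18, 278, 0]) cylinder(h = 362, r = 18);
translate([276, 278, 0]) cylinder(h = 362, r = 18);
translate([19, 11, 398]) {
  cube([256, 201, 16]);
  translate([0, 0, 16]) cube([256, 16, 239]);
  translate([0, 185, 16]) cube([256, 16, 239]);
  translate([0, 16, 16]) cube([16, 169, 239]);
  translate([240, 16, 16]) cube([16, 169, 239]);
}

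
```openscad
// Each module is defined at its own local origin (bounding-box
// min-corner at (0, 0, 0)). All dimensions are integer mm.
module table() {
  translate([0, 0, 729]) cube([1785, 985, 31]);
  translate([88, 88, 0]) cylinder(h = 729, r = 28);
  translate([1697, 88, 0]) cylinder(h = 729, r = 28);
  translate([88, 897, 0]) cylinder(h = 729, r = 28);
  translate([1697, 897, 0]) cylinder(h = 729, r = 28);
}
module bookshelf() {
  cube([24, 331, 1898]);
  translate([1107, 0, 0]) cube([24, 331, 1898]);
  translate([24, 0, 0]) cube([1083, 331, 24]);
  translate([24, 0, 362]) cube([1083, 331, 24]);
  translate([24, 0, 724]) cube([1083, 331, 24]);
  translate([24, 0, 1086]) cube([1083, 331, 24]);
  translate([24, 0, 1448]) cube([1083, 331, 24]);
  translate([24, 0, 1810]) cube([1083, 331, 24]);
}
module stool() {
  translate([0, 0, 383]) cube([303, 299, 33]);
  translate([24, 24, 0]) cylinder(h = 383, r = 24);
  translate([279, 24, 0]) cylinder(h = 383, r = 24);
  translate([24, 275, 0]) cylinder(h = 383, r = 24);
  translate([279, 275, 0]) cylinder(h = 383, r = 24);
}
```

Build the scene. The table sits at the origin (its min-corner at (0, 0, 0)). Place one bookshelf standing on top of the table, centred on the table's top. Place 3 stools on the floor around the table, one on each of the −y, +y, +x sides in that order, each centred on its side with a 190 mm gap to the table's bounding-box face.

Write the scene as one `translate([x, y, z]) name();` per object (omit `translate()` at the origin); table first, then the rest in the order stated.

table();
translate([327, 327, 760]) bookshelf();
translate([741, -489, 0]) stool();
translate([741, 1175, 0]) stool();
translate([1975, 343, 0]) stool();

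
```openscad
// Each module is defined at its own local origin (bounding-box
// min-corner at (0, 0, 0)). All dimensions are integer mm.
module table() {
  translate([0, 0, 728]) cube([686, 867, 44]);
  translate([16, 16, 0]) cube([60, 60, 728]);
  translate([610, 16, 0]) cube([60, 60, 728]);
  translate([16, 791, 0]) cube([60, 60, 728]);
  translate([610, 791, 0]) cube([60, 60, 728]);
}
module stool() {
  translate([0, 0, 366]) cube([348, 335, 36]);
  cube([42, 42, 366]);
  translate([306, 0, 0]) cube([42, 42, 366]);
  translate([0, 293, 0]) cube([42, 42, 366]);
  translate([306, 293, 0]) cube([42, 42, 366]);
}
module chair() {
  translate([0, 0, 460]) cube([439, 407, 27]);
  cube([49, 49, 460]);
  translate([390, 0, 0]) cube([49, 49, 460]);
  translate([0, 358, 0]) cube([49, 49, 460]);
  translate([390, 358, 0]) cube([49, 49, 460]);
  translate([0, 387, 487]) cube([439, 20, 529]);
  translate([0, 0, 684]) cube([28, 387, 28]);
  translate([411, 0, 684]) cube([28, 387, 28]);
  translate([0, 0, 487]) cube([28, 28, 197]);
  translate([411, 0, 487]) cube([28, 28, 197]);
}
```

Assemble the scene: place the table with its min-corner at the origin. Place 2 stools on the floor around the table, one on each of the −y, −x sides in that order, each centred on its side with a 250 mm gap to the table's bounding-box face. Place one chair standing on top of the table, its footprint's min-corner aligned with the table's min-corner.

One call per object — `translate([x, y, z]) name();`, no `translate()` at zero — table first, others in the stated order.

table();
translate([169, -585, 0]) stool();
translate([-598, 266, 0]) stool();
translate([0, 0, 772]) chair();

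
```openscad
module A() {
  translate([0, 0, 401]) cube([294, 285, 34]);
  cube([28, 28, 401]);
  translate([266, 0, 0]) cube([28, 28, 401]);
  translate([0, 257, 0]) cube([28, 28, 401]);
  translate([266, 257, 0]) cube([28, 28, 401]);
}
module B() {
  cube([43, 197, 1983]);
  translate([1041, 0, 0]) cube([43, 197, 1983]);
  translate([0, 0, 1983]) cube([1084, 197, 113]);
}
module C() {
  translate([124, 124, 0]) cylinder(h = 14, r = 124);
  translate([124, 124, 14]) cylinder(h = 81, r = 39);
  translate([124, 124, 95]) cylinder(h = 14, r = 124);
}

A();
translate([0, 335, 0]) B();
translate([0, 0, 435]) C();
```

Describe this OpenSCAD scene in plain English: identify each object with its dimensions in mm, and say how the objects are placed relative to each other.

A is a simple wooden stool: a rectangular seat 294 mm (x) by 285 mm (y), 34 mm thick, top face at z = 435 mm, on four square legs, each 28×28 mm in cross-section. The legs rest on z = 0, each flush with a corner of the seat.

B is a door frame. The clear opening is 998 mm wide and 1983 mm high. Two 43 mm wide jambs, 197 mm deep, stand either side of the opening from the floor to the top of the opening. A 113 mm thick head sits across the top of both jambs, spanning the full outside width of the frame.

C is a spool: two coaxial disc flanges of radius 124 mm and thickness 14 mm, joined by a core cylinder of radius 39 mm and height 81 mm. The lower flange rests on z = 0 and the three cylinders share a vertical axis.

The door frame is on the floor beside the stool on its +y side. The spool is on top of the stool.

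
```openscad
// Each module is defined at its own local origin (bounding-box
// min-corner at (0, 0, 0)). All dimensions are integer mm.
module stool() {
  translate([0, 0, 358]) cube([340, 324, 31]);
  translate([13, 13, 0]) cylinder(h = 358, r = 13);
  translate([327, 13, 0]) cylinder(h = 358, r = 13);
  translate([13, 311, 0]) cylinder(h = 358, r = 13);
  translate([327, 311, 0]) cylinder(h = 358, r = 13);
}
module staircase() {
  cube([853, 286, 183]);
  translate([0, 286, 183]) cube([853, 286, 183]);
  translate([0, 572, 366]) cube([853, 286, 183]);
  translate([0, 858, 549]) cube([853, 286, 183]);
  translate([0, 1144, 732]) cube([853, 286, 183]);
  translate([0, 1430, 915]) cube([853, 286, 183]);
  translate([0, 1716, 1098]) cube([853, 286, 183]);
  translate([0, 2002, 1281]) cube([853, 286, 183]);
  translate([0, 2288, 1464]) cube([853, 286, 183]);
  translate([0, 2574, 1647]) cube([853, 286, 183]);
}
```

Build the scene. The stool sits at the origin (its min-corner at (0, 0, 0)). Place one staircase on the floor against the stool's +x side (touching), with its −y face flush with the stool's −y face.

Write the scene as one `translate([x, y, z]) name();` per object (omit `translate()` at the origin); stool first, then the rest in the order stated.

stool();
translate([340, 0, 0]) staircase();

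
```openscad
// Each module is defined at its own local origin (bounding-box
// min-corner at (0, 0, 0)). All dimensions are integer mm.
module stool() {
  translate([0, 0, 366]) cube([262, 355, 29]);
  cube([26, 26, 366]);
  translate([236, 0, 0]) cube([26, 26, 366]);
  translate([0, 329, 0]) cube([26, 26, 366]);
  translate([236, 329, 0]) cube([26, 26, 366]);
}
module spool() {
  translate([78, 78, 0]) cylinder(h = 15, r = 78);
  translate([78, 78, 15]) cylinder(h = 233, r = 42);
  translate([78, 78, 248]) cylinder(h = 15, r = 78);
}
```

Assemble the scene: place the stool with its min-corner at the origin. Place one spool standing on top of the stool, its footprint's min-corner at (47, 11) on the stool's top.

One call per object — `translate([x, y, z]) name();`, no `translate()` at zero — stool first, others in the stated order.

stool();
translate([47, 11, 395]) spool();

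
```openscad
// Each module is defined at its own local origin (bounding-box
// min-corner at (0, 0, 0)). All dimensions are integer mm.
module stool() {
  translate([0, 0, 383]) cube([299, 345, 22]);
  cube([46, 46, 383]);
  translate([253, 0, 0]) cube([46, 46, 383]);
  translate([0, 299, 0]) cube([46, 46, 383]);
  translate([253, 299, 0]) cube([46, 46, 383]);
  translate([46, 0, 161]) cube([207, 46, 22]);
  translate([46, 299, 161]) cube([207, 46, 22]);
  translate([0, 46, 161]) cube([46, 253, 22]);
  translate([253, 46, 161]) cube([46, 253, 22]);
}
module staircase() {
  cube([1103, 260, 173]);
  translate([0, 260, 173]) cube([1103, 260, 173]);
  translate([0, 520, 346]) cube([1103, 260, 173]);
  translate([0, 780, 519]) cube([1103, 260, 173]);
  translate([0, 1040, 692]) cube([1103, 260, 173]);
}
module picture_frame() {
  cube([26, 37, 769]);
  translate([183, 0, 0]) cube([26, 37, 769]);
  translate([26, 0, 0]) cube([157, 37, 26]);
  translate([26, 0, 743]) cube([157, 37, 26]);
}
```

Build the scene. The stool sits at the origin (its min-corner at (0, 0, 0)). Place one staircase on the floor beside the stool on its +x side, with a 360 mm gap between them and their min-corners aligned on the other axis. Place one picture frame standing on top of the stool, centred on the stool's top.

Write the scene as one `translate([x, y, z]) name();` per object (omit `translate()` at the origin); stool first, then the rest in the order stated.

stool();
translate([659, 0, 0]) staircase();
translate([45, 154, 405]) picture_frame();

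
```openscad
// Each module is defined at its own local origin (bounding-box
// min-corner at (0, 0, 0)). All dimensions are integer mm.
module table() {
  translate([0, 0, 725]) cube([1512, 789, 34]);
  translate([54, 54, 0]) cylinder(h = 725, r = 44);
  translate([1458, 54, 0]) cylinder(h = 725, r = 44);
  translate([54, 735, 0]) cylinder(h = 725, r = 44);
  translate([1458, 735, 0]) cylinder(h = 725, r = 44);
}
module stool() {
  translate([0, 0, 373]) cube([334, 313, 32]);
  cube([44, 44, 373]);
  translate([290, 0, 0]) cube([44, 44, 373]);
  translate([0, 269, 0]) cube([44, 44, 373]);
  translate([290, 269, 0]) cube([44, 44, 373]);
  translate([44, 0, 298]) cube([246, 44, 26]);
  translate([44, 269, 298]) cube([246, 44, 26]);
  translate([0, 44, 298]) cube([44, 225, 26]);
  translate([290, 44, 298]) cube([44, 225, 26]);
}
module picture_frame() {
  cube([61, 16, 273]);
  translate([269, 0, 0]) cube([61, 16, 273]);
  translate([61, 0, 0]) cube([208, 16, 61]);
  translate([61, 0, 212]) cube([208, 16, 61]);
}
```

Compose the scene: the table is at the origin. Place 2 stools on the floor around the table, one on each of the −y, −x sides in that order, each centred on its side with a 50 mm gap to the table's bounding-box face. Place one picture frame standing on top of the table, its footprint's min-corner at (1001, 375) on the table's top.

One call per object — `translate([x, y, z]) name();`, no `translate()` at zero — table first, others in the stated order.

table();
translate([589, -363, 0]) stool();
translate([-384, 238, 0]) stool();
translate([1001, 375, 759]) picture_frame();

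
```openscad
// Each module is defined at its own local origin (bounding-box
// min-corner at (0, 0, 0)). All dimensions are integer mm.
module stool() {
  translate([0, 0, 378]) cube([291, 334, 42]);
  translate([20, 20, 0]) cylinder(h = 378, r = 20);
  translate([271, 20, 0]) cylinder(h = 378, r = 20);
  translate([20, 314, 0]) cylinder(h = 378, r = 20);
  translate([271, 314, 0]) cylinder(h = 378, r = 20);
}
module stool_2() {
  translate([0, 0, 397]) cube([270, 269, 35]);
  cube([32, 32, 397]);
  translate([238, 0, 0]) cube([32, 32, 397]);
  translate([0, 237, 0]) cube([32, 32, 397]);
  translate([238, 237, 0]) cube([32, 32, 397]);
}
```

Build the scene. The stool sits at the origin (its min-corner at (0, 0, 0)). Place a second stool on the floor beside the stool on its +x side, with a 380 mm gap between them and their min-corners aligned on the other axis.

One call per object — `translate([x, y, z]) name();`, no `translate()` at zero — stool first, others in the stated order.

stool();
translate([671, 0, 0]) stool_2();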